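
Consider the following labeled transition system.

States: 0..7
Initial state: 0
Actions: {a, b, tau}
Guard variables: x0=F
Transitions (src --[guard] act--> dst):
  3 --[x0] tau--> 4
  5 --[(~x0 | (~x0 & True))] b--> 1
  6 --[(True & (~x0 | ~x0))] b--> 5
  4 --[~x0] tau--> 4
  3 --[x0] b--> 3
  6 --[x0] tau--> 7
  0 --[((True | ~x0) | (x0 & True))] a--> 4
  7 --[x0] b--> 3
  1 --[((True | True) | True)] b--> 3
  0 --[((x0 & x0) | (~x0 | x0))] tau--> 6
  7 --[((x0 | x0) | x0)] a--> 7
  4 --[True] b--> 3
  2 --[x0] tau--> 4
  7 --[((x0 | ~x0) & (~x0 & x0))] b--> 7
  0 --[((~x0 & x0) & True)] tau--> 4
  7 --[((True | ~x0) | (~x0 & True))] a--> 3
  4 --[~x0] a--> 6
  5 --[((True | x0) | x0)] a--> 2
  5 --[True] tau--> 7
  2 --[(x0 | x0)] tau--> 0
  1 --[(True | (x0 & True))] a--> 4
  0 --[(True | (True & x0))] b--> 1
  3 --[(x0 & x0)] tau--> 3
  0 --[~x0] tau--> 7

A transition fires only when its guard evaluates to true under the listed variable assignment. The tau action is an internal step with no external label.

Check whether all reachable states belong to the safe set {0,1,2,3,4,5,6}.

Allowed set {0,1,2,3,4,5,6}
Reachable = {0,1,2,3,4,5,6,7}
  0: ✓
  1: ✓
  2: ✓
  3: ✓
  4: ✓
  5: ✓
  6: ✓
  7: ✗ unsafe
counterexample path to 7: tau

Answer: INVARIANT VIOLATED at state 7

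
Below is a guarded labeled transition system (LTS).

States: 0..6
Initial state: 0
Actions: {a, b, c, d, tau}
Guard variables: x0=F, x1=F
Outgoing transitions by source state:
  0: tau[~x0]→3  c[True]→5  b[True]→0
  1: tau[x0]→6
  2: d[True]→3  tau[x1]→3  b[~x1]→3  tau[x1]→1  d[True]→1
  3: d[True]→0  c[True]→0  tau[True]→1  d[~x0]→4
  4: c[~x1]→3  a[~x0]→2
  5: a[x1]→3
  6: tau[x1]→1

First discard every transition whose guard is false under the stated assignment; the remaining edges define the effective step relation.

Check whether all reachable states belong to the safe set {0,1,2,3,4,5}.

Safe = {0,1,2,3,4,5}
Reach set: {0,1,2,3,4,5}
  0: safe
  1: safe
  2: safe
  3: safe
  4: safe
  5: safe

Answer: INVARIANT HOLDS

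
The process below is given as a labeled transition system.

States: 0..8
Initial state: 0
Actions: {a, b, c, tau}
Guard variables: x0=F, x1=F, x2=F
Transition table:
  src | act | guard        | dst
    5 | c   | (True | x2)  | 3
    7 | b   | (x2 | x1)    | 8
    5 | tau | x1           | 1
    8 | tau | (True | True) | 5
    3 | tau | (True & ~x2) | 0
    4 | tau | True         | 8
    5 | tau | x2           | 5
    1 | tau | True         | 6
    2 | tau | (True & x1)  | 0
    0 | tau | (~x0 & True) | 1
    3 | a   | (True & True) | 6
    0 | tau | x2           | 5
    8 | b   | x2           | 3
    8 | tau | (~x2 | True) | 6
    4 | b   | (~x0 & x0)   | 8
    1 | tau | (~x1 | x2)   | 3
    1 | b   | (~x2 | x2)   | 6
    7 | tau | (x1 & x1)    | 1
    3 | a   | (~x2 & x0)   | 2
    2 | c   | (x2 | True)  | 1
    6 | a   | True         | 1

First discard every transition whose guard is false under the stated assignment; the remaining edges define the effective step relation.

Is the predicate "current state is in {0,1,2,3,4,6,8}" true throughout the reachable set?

Safe = {0,1,2,3,4,6,8}
Reachable = {0,1,3,6}
  0: safe
  1: safe
  3: safe
  6: safe

Answer: INVARIANT HOLDS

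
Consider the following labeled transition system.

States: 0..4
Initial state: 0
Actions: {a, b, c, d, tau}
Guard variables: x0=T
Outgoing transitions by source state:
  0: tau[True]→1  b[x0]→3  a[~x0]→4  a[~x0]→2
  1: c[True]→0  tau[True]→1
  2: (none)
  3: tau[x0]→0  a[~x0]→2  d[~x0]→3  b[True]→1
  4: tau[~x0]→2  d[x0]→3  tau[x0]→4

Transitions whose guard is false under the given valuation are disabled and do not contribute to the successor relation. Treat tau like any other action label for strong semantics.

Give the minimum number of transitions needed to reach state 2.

Answer: UNREACHABLE

Trace:
BFS to 2:
  Layer 0: {0}
  Layer 1: {1,3}
2 never appears.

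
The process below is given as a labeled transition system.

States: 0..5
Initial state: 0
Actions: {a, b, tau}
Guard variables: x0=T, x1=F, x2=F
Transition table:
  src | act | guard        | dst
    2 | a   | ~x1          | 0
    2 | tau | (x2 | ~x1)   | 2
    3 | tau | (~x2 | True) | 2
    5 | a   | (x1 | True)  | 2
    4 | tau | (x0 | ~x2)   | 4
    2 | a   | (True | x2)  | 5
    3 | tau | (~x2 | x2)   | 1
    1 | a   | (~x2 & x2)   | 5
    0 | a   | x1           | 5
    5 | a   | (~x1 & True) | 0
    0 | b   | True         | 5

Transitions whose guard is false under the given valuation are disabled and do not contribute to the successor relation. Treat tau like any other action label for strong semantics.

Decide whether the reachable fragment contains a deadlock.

Reachable = {0,2,5}
  0: b→5  [1 out]
  2: a→0  a→5  tau→2  [3 out]
  5: a→0  a→2  [2 out]

Answer: DEADLOCK-FREE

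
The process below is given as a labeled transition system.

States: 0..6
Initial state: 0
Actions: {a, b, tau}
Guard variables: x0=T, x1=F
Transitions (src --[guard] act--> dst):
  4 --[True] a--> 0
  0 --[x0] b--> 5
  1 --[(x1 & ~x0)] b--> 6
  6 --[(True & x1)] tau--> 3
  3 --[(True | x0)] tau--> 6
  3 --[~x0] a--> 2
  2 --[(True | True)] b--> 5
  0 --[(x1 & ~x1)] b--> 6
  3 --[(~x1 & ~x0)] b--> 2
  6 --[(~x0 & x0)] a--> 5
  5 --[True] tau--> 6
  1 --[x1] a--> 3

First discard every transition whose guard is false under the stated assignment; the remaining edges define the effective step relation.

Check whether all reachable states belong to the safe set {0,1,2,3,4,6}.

Allowed set {0,1,2,3,4,6}
R = {0,5,6}
  0: ok
  5: VIOLATES
  6: ok
reach 5 via b — violates

Answer: INVARIANT VIOLATED at state 5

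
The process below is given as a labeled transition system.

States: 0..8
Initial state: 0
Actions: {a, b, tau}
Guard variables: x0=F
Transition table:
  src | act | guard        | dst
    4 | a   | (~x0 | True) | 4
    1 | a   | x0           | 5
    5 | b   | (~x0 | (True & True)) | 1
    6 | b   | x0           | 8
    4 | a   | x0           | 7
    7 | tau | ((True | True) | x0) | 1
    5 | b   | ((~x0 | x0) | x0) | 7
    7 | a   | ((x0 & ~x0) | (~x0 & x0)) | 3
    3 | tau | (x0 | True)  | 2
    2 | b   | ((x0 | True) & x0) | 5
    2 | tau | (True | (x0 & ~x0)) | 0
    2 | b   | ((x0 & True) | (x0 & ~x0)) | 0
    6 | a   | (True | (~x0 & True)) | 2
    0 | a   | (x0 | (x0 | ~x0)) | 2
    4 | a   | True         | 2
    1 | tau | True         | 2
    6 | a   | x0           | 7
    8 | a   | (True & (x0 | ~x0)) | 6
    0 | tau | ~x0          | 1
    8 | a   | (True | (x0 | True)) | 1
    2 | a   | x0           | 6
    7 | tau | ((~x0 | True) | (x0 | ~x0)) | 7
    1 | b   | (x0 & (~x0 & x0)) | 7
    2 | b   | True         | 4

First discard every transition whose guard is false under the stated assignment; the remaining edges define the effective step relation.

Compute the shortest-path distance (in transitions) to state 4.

Answer: 2

Analysis:
BFS to 4:
  L0 = {0}
  L1 = {1,2}
  L2 = {4}
depth(4)=2, e.g. a·b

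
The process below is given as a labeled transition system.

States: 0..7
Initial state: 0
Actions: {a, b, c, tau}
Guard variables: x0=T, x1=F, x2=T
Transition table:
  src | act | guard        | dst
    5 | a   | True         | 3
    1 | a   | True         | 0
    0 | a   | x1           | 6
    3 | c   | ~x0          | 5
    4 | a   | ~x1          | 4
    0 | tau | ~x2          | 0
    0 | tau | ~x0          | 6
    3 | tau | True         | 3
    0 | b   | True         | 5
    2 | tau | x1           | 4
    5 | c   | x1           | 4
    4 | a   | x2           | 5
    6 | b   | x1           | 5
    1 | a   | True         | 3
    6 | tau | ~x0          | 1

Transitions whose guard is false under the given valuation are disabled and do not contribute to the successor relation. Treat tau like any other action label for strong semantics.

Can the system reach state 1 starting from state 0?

Answer: UNREACHABLE

Analysis:
After dropping false guards: 7 live edges.
L0 = {0}
L1 = {5}  cumulative {0,5}
L2 = {3}  cumulative {0,3,5}
Reachable = {0,3,5}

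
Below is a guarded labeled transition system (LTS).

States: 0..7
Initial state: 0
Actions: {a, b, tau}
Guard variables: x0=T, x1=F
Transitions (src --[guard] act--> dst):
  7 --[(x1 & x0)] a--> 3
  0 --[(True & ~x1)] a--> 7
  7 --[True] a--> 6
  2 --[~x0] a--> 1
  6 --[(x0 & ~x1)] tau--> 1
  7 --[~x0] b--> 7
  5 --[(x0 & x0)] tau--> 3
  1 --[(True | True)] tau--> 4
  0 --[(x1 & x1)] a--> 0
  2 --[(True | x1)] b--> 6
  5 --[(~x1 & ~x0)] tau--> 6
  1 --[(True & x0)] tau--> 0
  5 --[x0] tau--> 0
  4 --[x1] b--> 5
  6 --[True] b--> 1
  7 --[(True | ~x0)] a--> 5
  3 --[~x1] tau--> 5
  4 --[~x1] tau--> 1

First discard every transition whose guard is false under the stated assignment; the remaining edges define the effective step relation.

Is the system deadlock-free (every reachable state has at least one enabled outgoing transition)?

Reach set: {0,1,3,4,5,6,7}
  0: a→7  [deg 1]
  1: tau→0  tau→4  [deg 2]
  3: tau→5  [deg 1]
  4: tau→1  [deg 1]
  5: tau→0  tau→3  [deg 2]
  6: b→1  tau→1  [deg 2]
  7: a→5  a→6  [deg 2]

Answer: DEADLOCK-FREE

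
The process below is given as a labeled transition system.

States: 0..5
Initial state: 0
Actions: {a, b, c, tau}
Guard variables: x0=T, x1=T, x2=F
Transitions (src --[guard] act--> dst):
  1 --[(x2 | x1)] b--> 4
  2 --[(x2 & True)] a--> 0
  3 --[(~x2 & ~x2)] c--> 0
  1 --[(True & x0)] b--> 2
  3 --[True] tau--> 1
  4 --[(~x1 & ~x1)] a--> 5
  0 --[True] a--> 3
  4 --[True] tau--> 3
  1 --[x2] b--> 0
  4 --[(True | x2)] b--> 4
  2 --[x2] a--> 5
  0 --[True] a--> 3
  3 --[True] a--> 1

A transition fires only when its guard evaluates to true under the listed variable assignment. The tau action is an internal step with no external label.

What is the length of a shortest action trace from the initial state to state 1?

Breadth-first toward 1:
  L0 = {0}
  L1 = {3}
  L2 = {1}
first hit 1 at d=2 via a·a

Answer: 2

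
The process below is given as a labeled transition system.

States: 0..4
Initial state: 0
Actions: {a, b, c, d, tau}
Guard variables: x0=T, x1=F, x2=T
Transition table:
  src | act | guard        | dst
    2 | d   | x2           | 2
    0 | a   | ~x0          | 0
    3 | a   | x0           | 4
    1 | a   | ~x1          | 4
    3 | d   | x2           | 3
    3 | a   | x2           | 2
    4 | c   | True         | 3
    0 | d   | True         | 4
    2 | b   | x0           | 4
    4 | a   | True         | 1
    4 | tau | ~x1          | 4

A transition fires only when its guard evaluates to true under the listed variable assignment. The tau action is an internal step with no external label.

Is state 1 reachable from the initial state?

After dropping false guards: 10 live edges.
L0 = {0}
L1 = {4}  now seen {0,4}
L2 = {1,3}  now seen {0,1,3,4}
L3 = {2}  now seen {0,1,2,3,4}
Reachable = {0,1,2,3,4}
witness 1: d·a

Answer: REACHABLE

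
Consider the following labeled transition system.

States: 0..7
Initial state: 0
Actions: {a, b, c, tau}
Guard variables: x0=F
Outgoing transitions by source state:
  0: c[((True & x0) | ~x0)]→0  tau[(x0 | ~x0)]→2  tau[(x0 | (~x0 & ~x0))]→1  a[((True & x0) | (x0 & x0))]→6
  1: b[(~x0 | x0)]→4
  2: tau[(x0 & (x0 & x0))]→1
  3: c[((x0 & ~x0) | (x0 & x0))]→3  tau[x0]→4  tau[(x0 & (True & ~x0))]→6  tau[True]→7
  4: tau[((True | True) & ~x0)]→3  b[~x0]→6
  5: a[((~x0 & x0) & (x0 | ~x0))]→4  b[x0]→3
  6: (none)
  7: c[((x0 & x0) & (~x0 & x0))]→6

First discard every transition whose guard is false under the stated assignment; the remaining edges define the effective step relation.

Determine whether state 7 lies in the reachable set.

Answer: REACHABLE

Working:
Guard filter leaves 7 enabled edge(s).
depth 0: {0}
depth 1: {1,2}  now seen {0,1,2}
depth 2: {4}  now seen {0,1,2,4}
depth 3: {3,6}  now seen {0,1,2,3,4,6}
depth 4: {7}  now seen {0,1,2,3,4,6,7}
Reachable = {0,1,2,3,4,6,7}
witness 7: tau·b·tau·tau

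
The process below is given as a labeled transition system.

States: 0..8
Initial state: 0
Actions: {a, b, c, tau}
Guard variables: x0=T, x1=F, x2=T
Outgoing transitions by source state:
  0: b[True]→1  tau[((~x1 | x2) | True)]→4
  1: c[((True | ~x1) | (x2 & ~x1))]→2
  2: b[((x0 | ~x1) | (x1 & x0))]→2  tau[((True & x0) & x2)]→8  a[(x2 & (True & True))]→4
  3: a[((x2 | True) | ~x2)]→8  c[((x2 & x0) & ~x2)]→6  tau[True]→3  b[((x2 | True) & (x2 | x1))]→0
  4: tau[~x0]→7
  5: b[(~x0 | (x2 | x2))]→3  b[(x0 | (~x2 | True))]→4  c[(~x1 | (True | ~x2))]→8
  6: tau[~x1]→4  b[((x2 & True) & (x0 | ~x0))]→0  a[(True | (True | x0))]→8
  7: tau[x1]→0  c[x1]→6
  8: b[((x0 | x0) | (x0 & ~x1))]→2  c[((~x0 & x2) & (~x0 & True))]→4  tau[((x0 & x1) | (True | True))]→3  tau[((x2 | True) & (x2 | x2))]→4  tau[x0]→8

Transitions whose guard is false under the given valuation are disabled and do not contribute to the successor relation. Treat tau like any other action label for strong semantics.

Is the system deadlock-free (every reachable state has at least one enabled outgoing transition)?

Answer: DEADLOCK at state 4

Working:
Reach set: {0,1,2,3,4,8}
  0: b→1  tau→4  [deg 2]
  1: c→2  [deg 1]
  2: a→4  b→2  tau→8  [deg 3]
  3: a→8  b→0  tau→3  [deg 3]
  4: ∅  [STUCK]
  8: b→2  tau→3  tau→4  tau→8  [deg 4]
Path to 4: tau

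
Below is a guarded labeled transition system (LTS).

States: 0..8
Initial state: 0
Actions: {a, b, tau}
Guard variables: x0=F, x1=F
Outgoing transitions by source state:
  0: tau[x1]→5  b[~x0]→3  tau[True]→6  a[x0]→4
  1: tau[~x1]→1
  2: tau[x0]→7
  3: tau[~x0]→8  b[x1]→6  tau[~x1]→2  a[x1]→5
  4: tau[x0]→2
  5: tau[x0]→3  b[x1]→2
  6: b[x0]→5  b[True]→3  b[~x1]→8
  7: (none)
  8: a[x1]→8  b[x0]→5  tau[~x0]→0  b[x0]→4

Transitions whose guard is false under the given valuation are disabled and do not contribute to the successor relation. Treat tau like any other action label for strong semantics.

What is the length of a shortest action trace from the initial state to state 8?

Breadth-first toward 8:
  Layer 0: {0}
  Layer 1: {3,6}
  Layer 2: {2,8}
depth(8)=2, e.g. b·tau

Answer: 2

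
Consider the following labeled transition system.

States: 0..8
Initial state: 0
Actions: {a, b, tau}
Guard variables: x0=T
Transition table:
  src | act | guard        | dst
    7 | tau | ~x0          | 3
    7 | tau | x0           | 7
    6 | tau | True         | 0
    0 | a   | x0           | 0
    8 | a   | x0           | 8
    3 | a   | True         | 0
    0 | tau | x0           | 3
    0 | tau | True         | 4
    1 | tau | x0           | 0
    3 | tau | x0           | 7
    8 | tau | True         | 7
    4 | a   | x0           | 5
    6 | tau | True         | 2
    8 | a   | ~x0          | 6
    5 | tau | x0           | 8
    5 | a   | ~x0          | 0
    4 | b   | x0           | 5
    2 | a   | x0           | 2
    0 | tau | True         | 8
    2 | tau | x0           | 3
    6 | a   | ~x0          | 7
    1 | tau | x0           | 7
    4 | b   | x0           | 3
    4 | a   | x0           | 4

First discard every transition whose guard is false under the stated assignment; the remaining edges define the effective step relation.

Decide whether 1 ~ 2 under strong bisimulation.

Compute ~ classes (split until stable):
  P[0] = {{0,1,2,3,4,5,6,7,8}}
  P[1] = {{0,2,3,8},{1,5,6,7},{4}}
  P[2] = {{0},{1},{2},{3,8},{4},{5,6},{7}}
  P[3] = {{0},{1},{2},{3},{4},{5},{6},{7},{8}}
9 equivalence class(es) (converged in 4)
[1]={1}  [2]={2}

Answer: NOT BISIMILAR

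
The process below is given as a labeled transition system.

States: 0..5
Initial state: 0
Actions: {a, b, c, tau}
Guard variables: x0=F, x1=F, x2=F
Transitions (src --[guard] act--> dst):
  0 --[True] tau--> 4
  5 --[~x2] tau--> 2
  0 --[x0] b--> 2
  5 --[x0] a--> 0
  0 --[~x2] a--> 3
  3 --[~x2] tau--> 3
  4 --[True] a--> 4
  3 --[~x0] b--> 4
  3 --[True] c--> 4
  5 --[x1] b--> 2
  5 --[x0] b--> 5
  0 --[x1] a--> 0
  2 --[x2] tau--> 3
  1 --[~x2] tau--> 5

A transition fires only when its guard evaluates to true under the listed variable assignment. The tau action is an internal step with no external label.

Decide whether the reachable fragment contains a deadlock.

R = {0,3,4}
  0: a→3  tau→4  [deg 2]
  3: b→4  c→4  tau→3  [deg 3]
  4: a→4  [deg 1]

Answer: DEADLOCK-FREE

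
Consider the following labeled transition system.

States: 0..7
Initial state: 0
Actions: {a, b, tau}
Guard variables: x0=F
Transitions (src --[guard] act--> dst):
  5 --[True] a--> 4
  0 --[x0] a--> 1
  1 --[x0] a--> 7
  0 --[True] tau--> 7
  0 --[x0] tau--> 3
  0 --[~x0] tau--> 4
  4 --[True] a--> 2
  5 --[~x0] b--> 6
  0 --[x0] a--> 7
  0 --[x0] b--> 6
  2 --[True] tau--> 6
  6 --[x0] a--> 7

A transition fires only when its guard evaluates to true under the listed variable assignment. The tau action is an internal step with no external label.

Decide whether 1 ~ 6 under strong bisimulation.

Answer: BISIMILAR

Trace:
Bisimulation quotient by refinement:
  π0 = {{0,1,2,3,4,5,6,7}}
  π1 = {{0,2},{1,3,6,7},{4},{5}}
  π2 = {{0},{1,3,6,7},{2},{4},{5}}
Fixed point at round 3; 5 class(es).
[1]={1,3,6,7}  [6]={1,3,6,7}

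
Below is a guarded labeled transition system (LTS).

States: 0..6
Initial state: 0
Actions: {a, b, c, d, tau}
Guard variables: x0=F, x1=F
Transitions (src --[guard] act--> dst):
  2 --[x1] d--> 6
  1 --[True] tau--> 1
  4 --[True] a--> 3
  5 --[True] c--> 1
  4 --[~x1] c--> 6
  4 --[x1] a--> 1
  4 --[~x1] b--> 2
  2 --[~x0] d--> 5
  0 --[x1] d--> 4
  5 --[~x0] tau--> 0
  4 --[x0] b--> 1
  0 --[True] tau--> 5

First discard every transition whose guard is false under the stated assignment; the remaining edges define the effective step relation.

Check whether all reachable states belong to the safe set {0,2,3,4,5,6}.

Safe = {0,2,3,4,5,6}
R = {0,1,5}
  0: ok
  1: VIOLATES
  5: ok
counterexample path to 1: tau·c

Answer: INVARIANT VIOLATED at state 1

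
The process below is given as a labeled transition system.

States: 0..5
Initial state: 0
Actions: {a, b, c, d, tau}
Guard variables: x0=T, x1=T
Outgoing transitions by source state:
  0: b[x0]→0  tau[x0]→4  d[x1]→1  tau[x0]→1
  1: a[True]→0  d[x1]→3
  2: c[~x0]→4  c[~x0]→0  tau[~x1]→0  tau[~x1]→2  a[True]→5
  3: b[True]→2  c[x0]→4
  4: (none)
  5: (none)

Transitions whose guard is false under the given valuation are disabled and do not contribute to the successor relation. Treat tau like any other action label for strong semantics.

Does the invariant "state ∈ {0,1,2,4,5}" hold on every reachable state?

Inv-set: {0,1,2,4,5}
Reachable = {0,1,2,3,4,5}
  0: safe
  1: safe
  2: safe
  3: VIOLATES
  4: safe
  5: safe
counterexample path to 3: tau·d

Answer: INVARIANT VIOLATED at state 3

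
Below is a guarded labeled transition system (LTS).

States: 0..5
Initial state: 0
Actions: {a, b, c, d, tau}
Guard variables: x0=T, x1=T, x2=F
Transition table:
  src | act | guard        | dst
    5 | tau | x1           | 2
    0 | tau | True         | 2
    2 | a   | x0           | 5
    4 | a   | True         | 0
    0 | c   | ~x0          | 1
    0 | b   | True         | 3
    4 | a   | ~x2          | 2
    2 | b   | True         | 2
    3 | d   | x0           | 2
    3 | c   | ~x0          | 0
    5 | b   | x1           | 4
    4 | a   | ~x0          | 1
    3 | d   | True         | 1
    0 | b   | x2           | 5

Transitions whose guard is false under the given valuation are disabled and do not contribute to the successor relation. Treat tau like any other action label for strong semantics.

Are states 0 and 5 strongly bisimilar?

Bisimulation quotient by refinement:
  π0 = {{0,1,2,3,4,5}}
  π1 = {{0,5},{1},{2},{3},{4}}
  π2 = {{0},{1},{2},{3},{4},{5}}
stable after 3 split(s): 6 block(s)
class of 0: {0}; class of 5: {5}

Answer: NOT BISIMILAR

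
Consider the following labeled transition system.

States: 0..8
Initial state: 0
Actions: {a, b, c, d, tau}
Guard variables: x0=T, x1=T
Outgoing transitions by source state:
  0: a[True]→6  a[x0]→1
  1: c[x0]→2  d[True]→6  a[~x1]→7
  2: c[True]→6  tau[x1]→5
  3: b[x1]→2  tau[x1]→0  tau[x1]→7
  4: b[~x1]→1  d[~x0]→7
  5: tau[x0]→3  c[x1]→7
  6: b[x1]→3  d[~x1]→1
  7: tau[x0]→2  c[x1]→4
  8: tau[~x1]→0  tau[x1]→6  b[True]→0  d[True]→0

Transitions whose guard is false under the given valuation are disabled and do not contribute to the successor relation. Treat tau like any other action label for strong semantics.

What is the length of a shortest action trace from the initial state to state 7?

Answer: 3

Working:
BFS to 7:
  depth 0: {0}
  depth 1: {1,6}
  depth 2: {2,3}
  depth 3: {5,7}
first hit 7 at d=3 via a·b·tau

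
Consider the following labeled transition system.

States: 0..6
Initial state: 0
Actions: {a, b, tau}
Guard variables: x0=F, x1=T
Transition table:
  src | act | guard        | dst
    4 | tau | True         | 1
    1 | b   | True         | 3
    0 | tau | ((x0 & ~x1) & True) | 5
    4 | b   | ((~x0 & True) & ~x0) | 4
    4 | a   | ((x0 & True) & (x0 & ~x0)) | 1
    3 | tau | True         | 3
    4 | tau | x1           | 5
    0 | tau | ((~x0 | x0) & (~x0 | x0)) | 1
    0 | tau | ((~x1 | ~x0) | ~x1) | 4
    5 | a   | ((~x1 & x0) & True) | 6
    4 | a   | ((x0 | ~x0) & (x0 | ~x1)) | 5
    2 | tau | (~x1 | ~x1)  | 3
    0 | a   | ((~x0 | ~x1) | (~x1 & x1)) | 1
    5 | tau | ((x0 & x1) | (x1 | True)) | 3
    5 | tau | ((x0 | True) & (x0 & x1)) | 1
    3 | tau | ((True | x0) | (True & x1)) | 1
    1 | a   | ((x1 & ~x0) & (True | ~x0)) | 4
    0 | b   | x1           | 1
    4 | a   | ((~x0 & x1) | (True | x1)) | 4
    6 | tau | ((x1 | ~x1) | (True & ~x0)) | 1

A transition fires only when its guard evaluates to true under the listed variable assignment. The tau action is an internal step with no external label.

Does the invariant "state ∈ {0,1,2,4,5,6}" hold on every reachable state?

Allowed set {0,1,2,4,5,6}
R = {0,1,3,4,5}
  0: ✓
  1: ✓
  3: outside
  4: ✓
  5: ✓
counterexample path to 3: tau·b

Answer: INVARIANT VIOLATED at state 3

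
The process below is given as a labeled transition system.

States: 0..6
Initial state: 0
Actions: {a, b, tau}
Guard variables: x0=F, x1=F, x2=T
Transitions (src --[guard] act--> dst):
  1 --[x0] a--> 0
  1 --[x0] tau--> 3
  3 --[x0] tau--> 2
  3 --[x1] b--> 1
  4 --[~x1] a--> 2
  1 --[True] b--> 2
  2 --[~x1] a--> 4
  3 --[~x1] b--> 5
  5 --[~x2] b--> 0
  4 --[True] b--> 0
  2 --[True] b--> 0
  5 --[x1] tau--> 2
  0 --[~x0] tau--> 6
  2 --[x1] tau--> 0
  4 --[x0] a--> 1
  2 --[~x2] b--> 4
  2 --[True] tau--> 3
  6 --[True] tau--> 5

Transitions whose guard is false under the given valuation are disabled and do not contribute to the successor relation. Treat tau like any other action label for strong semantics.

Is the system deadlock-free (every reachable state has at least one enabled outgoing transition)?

Answer: DEADLOCK at state 5

Trace:
Reach set: {0,5,6}
  0: tau→6  [1 exit(s)]
  5: ∅  [deadlock]
  6: tau→5  [1 exit(s)]
Path to 5: tau·tau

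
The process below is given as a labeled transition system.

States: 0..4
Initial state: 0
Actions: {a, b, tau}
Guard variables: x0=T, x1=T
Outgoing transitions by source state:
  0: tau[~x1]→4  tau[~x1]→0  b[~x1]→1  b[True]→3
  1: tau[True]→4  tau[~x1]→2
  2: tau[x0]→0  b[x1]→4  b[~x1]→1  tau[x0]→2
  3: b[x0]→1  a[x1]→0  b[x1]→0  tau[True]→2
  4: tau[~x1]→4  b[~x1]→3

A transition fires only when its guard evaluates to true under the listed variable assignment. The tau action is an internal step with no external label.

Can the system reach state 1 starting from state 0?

9 transition(s) survive guard evaluation.
depth 0: {0}
depth 1: {3}  now seen {0,3}
depth 2: {1,2}  now seen {0,1,2,3}
depth 3: {4}  now seen {0,1,2,3,4}
Reachable = {0,1,2,3,4}
Path to 1: b·b

Answer: REACHABLE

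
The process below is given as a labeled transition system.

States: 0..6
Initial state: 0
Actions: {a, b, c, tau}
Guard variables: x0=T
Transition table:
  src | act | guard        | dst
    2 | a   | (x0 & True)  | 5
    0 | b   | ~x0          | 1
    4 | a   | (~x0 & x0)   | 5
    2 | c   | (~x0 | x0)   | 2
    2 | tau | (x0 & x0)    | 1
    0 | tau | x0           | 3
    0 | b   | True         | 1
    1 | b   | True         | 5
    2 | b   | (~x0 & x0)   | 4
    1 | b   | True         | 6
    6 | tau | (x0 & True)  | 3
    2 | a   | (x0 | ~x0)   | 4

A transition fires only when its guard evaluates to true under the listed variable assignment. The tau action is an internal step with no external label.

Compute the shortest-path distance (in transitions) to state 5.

Answer: 2

Analysis:
Layered search for 5:
  Layer 0: {0}
  Layer 1: {1,3}
  Layer 2: {5,6}
depth(5)=2, e.g. b·b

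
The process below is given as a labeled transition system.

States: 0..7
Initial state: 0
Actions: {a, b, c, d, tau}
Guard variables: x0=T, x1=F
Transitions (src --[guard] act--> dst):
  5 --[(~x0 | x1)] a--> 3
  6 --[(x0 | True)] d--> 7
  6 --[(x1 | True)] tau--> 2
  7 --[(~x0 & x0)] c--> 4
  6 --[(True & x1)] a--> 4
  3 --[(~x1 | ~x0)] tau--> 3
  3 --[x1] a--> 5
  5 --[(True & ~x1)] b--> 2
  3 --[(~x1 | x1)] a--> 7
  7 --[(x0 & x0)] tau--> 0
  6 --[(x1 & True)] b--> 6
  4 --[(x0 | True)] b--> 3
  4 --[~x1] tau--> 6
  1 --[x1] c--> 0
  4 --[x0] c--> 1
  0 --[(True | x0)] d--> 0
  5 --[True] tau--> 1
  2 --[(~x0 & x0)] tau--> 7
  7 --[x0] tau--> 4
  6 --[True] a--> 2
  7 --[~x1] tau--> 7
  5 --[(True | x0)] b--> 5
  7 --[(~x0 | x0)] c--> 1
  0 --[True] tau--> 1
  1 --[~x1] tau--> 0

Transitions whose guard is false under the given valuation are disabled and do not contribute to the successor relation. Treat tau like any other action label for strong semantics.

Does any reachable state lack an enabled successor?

Reachable = {0,1}
  0: d→0  tau→1  [2 out]
  1: tau→0  [1 out]

Answer: DEADLOCK-FREE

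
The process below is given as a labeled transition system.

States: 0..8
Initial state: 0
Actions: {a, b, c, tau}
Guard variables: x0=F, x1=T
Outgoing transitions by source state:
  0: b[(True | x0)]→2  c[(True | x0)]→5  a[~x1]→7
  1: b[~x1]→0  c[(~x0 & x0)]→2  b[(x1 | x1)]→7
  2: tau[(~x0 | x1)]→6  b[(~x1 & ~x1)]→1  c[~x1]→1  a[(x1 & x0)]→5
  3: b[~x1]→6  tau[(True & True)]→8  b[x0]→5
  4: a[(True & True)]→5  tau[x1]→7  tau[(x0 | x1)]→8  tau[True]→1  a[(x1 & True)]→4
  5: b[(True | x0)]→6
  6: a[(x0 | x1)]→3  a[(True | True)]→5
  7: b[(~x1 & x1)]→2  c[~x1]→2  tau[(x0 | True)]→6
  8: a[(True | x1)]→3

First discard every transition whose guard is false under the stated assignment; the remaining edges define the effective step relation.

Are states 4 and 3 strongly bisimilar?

Answer: NOT BISIMILAR

Working:
Bisimulation quotient by refinement:
  round 0: {{0,1,2,3,4,5,6,7,8}}
  round 1: {{0},{1,5},{2,3,7},{4},{6,8}}
  round 2: {{0},{1},{2,3,7},{4},{5},{6},{8}}
  round 3: {{0},{1},{2,7},{3},{4},{5},{6},{8}}
Fixed point at round 4; 8 class(es).
class of 4: {4}; class of 3: {3}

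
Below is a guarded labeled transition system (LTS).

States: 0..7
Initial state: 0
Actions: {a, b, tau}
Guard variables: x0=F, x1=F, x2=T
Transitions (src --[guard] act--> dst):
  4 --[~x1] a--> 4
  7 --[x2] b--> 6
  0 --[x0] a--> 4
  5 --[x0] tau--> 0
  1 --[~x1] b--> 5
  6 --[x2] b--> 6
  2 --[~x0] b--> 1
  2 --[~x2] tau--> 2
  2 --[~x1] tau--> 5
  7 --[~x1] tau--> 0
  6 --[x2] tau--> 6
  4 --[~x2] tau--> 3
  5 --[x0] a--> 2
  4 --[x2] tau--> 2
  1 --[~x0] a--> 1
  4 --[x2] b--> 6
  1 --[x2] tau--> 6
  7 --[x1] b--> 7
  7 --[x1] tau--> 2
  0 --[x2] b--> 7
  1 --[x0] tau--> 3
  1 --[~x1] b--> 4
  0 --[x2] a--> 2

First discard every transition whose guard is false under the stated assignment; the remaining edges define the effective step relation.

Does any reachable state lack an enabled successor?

R = {0,1,2,4,5,6,7}
  0: a→2  b→7  [deg 2]
  1: a→1  b→4  b→5  tau→6  [deg 4]
  2: b→1  tau→5  [deg 2]
  4: a→4  b→6  tau→2  [deg 3]
  5: ∅  [no exit]
  6: b→6  tau→6  [deg 2]
  7: b→6  tau→0  [deg 2]
trace reaching 5: a·tau

Answer: DEADLOCK at state 5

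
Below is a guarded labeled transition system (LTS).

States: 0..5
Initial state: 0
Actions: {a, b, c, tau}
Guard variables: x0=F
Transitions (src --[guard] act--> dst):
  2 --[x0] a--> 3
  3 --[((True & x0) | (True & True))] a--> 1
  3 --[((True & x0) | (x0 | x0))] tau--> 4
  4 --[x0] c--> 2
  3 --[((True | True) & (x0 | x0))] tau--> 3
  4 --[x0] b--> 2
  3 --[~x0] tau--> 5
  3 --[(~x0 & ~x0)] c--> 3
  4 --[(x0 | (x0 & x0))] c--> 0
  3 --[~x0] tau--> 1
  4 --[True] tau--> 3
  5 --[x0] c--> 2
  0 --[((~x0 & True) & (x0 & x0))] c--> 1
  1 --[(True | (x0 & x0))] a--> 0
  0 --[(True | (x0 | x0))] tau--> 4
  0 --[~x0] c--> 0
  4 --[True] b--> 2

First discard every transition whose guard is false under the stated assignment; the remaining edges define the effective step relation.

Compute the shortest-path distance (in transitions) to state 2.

Answer: 2

Working:
Layered search for 2:
  Layer 0: {0}
  Layer 1: {4}
  Layer 2: {2,3}
depth(2)=2, e.g. tau·b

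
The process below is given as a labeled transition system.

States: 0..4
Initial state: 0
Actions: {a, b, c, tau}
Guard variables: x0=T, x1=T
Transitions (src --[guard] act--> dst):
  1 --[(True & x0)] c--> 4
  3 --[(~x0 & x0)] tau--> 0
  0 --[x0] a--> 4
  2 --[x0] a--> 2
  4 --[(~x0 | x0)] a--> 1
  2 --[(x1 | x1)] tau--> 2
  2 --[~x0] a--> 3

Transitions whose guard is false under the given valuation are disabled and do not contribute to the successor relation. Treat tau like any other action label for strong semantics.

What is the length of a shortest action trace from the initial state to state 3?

Answer: UNREACHABLE

Analysis:
Layered search for 3:
  depth 0: {0}
  depth 1: {4}
  depth 2: {1}
3 never appears.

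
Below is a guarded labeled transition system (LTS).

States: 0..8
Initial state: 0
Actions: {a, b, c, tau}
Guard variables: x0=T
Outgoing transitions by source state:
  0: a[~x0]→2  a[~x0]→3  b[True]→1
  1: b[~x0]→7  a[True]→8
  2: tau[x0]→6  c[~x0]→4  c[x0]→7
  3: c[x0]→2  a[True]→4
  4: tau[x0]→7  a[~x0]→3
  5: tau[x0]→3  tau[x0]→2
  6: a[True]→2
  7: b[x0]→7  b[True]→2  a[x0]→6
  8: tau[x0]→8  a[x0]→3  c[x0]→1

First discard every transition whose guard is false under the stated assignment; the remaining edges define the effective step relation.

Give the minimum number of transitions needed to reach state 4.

Layered search for 4:
  depth 0: {0}
  depth 1: {1}
  depth 2: {8}
  depth 3: {3}
  depth 4: {2,4}
first hit 4 at d=4 via b·a·a·a

Answer: 4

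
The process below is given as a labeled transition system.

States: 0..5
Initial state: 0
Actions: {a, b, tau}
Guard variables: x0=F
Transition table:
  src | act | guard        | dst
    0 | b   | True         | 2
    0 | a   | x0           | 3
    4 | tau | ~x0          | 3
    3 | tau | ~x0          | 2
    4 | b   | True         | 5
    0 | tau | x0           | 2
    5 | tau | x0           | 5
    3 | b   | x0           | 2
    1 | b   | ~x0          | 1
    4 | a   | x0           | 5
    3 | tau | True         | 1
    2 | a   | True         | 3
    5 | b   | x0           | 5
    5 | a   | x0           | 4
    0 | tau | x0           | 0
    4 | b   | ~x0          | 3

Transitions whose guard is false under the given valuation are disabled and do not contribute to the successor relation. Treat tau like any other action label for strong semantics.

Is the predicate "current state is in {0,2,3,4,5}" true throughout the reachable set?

Allowed set {0,2,3,4,5}
R = {0,1,2,3}
  0: ok
  1: outside
  2: ok
  3: ok
counterexample path to 1: b·a·tau

Answer: INVARIANT VIOLATED at state 1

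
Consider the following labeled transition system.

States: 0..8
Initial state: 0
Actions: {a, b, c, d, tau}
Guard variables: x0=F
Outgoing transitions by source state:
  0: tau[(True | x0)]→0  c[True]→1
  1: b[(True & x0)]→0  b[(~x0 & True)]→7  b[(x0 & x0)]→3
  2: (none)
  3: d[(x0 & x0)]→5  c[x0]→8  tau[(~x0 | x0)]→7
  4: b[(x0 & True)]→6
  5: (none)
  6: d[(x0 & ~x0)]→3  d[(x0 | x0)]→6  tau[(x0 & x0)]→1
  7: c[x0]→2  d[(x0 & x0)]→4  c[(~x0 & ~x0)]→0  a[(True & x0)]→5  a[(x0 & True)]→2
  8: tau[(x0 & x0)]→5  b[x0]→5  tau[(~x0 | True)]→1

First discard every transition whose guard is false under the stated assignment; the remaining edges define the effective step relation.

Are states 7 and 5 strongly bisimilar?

Refine partition for ~:
  π0 = {{0,1,2,3,4,5,6,7,8}}
  π1 = {{0},{1},{2,4,5,6},{3,8},{7}}
  π2 = {{0},{1},{2,4,5,6},{3},{7},{8}}
6 equivalence class(es) (converged in 3)
class of 7: {7}; class of 5: {2,4,5,6}

Answer: NOT BISIMILAR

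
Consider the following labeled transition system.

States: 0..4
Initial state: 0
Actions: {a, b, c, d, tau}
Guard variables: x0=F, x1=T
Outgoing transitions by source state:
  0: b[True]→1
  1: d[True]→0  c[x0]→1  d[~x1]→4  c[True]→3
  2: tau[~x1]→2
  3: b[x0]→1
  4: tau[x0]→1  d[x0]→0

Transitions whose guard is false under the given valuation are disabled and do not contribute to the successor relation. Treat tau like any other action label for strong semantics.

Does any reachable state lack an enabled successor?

Reachable = {0,1,3}
  0: b→1  [1 exit(s)]
  1: c→3  d→0  [2 exit(s)]
  3: ∅  [deadlock]
Path to 3: b·c

Answer: DEADLOCK at state 3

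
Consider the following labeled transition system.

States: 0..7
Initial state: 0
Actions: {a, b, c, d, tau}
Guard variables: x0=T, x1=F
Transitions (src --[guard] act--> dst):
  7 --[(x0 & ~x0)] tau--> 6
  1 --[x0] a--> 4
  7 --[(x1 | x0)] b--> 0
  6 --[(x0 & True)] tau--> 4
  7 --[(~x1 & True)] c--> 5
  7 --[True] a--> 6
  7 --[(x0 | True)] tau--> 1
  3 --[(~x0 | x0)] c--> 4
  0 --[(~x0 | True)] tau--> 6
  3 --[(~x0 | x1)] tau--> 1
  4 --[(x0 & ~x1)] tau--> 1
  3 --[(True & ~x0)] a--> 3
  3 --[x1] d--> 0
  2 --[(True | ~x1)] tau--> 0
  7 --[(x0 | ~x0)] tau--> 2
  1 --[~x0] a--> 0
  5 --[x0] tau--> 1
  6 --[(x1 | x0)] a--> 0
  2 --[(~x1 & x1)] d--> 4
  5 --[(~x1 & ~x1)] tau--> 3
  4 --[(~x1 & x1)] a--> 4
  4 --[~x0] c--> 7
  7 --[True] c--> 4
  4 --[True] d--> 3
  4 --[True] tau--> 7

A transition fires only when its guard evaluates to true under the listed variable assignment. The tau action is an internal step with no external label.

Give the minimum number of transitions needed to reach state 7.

Answer: 3

Analysis:
Breadth-first toward 7:
  Layer 0: {0}
  Layer 1: {6}
  Layer 2: {4}
  Layer 3: {1,3,7}
first hit 7 at d=3 via tau·tau·tau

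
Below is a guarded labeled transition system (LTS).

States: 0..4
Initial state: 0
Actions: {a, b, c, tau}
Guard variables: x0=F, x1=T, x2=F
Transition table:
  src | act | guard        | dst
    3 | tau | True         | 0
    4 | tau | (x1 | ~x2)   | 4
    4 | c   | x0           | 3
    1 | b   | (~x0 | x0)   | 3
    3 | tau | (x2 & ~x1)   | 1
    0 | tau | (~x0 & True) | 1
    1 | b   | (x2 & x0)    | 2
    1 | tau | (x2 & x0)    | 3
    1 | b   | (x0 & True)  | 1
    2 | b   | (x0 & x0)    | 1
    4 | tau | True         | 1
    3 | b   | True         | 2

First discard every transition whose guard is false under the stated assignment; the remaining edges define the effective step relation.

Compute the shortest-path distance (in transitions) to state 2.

Answer: 3

Working:
BFS to 2:
  Layer 0: {0}
  Layer 1: {1}
  Layer 2: {3}
  Layer 3: {2}
2 enters at depth 3; path tau·b·b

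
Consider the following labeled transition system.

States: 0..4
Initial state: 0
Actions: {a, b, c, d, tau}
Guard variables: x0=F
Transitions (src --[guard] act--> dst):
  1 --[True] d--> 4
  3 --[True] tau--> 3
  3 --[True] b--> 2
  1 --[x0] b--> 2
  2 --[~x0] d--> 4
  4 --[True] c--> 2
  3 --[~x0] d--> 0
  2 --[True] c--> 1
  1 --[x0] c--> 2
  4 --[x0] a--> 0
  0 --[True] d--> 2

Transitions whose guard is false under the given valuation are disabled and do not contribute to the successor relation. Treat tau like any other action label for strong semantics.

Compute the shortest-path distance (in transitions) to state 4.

Layered search for 4:
  depth 0: {0}
  depth 1: {2}
  depth 2: {1,4}
first hit 4 at d=2 via d·d

Answer: 2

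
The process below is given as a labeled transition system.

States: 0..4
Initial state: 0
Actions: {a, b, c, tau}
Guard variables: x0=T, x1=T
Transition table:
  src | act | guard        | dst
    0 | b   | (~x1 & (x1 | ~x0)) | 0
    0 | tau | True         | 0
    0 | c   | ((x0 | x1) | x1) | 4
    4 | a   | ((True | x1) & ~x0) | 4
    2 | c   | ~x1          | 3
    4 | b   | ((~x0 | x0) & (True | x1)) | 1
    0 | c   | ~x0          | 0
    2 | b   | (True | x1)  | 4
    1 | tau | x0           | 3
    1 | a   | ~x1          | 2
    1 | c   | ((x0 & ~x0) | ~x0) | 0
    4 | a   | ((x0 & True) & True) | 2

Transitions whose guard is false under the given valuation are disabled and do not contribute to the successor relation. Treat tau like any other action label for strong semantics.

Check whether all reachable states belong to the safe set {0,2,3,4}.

Answer: INVARIANT VIOLATED at state 1

Working:
Allowed set {0,2,3,4}
Reachable = {0,1,2,3,4}
  0: safe
  1: VIOLATES
  2: safe
  3: safe
  4: safe
witness against invariant: c·b → 1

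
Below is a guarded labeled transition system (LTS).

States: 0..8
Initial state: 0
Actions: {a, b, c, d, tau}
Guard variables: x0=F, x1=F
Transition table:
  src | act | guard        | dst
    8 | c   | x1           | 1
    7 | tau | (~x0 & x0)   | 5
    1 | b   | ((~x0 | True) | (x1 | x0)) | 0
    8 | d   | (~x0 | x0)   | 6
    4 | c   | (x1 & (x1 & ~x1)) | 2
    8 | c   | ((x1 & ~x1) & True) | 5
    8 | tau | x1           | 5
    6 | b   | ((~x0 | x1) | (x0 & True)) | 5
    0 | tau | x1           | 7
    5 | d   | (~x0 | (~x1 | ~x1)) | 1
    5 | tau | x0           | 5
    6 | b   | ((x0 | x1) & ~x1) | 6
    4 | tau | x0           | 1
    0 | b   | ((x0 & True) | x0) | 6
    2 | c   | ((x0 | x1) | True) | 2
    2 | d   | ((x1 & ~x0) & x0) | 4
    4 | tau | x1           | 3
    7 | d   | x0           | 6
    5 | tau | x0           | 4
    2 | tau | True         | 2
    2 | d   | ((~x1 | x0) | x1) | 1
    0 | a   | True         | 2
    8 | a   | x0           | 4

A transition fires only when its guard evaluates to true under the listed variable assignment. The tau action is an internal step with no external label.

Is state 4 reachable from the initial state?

Answer: UNREACHABLE

Trace:
8 transition(s) survive guard evaluation.
L0 = {0}
L1 = {2}  cumulative {0,2}
L2 = {1}  cumulative {0,1,2}
Reach set: {0,1,2}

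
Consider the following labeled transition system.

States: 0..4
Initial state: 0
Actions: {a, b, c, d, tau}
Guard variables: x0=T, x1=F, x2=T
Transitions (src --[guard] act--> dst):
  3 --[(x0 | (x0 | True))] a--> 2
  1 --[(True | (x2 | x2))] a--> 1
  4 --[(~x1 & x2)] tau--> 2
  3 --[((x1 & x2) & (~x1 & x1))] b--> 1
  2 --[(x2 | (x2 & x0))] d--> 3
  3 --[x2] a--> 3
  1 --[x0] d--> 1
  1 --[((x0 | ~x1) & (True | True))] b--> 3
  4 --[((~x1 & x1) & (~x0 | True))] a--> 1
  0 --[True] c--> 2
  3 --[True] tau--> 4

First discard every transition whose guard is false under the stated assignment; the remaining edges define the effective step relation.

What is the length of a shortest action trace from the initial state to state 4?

Answer: 3

Working:
Layered search for 4:
  Layer 0: {0}
  Layer 1: {2}
  Layer 2: {3}
  Layer 3: {4}
4 enters at depth 3; path c·d·tau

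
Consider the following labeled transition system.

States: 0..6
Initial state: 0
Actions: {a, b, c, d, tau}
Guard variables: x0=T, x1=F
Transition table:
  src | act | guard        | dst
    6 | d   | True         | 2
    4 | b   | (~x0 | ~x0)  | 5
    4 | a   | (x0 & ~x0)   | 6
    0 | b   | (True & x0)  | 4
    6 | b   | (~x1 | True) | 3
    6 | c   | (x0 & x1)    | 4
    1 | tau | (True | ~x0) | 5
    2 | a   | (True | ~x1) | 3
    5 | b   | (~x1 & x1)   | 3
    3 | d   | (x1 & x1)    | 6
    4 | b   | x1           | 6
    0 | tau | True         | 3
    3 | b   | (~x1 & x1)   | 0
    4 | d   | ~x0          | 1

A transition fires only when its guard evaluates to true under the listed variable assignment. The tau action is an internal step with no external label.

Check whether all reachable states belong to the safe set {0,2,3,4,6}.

Answer: INVARIANT HOLDS

Analysis:
Safe = {0,2,3,4,6}
Reach set: {0,3,4}
  0: ✓
  3: ✓
  4: ✓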